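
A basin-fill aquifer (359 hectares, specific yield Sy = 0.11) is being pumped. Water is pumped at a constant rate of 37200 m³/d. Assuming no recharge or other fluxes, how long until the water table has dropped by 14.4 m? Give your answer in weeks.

t ≈ 21.8 weeks

A = 359 hectares = 3.59 × 10^6 m²
ΔV = Sy × A × Δh = 0.11 × 3.59 × 10^6 × 14.4 = 5.687 × 10^6 m³
t = ΔV / Q = 5.687 × 10^6 m³ / 37200 m³/d = 152.9 d
t = 152.9 d ≈ 21.84 weeks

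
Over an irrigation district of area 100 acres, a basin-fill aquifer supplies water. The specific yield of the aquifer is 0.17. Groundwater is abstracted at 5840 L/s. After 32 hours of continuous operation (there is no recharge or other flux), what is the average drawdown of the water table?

A = 100 acres = 4.047 × 10^5 m²
Q = 5840 L/s = 5.046 × 10^5 m³/d
t = 32 hours = 1.333 d
ΔV = Q × t = 5.046 × 10^5 m³/d × 1.333 d = 6.728 × 10^5 m³
Δh = ΔV / (Sy × A) = 6.728 × 10^5 / (0.17 × 4.047 × 10^5) = 9.779 m

Δh ≈ 9.78 m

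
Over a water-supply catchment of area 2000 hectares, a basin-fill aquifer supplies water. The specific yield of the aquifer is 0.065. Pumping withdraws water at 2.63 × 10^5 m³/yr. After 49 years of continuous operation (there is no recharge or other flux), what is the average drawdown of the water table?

Δh ≈ 9.91 m

A = 2000 hectares = 2 × 10^7 m²
Q = 2.63 × 10^5 m³/yr = 720.5 m³/d
t = 49 years = 17880 d
ΔV = Q × t = 720.5 m³/d × 17880 d = 1.289 × 10^7 m³
Δh = ΔV / (Sy × A) = 1.289 × 10^7 / (0.065 × 2 × 10^7) = 9.913 m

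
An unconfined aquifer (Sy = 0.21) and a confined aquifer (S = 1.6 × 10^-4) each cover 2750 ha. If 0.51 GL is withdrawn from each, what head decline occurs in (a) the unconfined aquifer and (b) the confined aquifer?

Δh_u ≈ 0.0883 m; Δh_c ≈ 116 m

A = 2750 ha = 2.75 × 10^7 m²
ΔV = 0.51 GL = 5.1 × 10^5 m³
Unconfined: Δh_u = ΔV/(Sy·A) = 5.1 × 10^5/(0.21 × 2.75 × 10^7) = 0.08831 m
Confined: Δh_c = ΔV/(S·A) = 5.1 × 10^5/(1.6 × 10^-4 × 2.75 × 10^7) = 115.9 m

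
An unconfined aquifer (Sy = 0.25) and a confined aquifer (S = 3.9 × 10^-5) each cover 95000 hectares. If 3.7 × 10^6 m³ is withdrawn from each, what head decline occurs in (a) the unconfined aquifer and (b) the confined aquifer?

A = 95000 hectares = 9.5 × 10^8 m²
Unconfined: Δh_u = ΔV/(Sy·A) = 3.7 × 10^6/(0.25 × 9.5 × 10^8) = 0.01558 m
Confined: Δh_c = ΔV/(S·A) = 3.7 × 10^6/(3.9 × 10^-5 × 9.5 × 10^8) = 99.87 m

Δh_u ≈ 0.0156 m; Δh_c ≈ 99.9 m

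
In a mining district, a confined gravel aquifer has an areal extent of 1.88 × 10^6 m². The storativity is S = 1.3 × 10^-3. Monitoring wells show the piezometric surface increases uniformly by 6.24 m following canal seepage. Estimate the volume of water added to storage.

ΔV ≈ 15300 m³

ΔV = S × A × Δh = 0.0013 × 1.88 × 10^6 m² × 6.24 m = 15250 m³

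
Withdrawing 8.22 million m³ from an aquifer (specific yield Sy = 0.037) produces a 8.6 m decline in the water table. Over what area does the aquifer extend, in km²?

A ≈ 25.8 km²

ΔV = 8.22 million m³ = 8.22 × 10^6 m³
A = ΔV / (Sy × Δh) = 8.22 × 10^6 / (0.037 × 8.6) = 2.583 × 10^7 m²
A = 2.583 × 10^7 m² = 25.83 km²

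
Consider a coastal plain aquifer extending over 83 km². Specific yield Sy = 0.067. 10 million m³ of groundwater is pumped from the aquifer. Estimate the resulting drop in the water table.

A = 83 km² = 8.3 × 10^7 m²
ΔV = 10 million m³ = 1 × 10^7 m³
Δh = ΔV / (Sy × A) = 1 × 10^7 m³ / (0.067 × 8.3 × 10^7 m²) = 1.798 m

Δh ≈ 1.8 m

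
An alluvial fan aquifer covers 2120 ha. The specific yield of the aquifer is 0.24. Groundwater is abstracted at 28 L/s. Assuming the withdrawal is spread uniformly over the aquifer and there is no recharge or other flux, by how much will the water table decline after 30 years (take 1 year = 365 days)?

A = 2120 ha = 2.12 × 10^7 m²
Q = 28 L/s = 2419 m³/d
t = 30 years = 10950 d
ΔV = Q × t = 2419 m³/d × 10950 d = 2.649 × 10^7 m³
Δh = ΔV / (Sy × A) = 2.649 × 10^7 / (0.24 × 2.12 × 10^7) = 5.206 m

Δh ≈ 5.21 m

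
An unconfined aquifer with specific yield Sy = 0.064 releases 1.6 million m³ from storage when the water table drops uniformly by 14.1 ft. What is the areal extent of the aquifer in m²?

Δh = 14.1 ft = 4.298 m
ΔV = 1.6 million m³ = 1.6 × 10^6 m³
A = ΔV / (Sy × Δh) = 1.6 × 10^6 / (0.064 × 4.298) = 5.817 × 10^6 m²

A ≈ 5.82 × 10^6 m²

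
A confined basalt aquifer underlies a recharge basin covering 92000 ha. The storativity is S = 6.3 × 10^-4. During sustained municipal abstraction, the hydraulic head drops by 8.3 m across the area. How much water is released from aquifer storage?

ΔV ≈ 4.81 × 10^6 m³

A = 92000 ha = 9.2 × 10^8 m²
ΔV = S × A × Δh = 6.3 × 10^-4 × 9.2 × 10^8 m² × 8.3 m = 4.811 × 10^6 m³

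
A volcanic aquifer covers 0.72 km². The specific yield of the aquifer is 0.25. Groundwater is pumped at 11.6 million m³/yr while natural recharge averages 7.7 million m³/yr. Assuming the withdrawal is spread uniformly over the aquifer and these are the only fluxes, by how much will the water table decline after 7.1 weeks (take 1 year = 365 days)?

Δh ≈ 2.95 m

A = 0.72 km² = 7.2 × 10^5 m²
Net abstraction = 11.6 − 7.7 = 3.9 million m³/yr
Q_net = 3.9 million m³/yr = 10680 m³/d
t = 7.1 weeks = 49.7 d
ΔV = Q × t = 10680 m³/d × 49.7 d = 5.31 × 10^5 m³
Δh = ΔV / (Sy × A) = 5.31 × 10^5 / (0.25 × 7.2 × 10^5) = 2.95 m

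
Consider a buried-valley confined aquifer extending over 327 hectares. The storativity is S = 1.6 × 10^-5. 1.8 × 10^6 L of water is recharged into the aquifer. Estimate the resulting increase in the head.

Δh ≈ 34.4 m

A = 327 hectares = 3.27 × 10^6 m²
ΔV = 1.8 × 10^6 L = 1800 m³
Δh = ΔV / (S × A) = 1800 m³ / (1.6 × 10^-5 × 3.27 × 10^6 m²) = 34.4 m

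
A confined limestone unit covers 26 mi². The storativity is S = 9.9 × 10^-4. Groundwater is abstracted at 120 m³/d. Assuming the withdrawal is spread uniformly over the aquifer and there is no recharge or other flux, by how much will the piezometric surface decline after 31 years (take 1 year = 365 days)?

A = 26 mi² = 6.734 × 10^7 m²
t = 31 years = 11320 d
ΔV = Q × t = 120 m³/d × 11320 d = 1.358 × 10^6 m³
Δh = ΔV / (S × A) = 1.358 × 10^6 / (9.9 × 10^-4 × 6.734 × 10^7) = 20.37 m

Δh ≈ 20.4 m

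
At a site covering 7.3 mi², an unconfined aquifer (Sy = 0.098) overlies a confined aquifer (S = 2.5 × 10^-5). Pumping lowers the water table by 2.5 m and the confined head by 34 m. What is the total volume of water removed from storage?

A = 7.3 mi² = 1.891 × 10^7 m²
Unconfined: ΔV_u = Sy × A × Δh_u = 0.098 × 1.891 × 10^7 × 2.5 = 4.632 × 10^6 m³
Confined: ΔV_c = S × A × Δh_c = 2.5 × 10^-5 × 1.891 × 10^7 × 34 = 16070 m³
Total ΔV = 4.632 × 10^6 + 16070 = 4.648 × 10^6 m³

ΔV ≈ 4.65 × 10^6 m³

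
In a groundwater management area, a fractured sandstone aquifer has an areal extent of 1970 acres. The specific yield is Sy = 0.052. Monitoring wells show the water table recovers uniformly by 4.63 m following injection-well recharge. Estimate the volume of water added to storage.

ΔV ≈ 1.92 × 10^6 m³

A = 1970 acres = 7.972 × 10^6 m²
ΔV = Sy × A × Δh = 0.052 × 7.972 × 10^6 m² × 4.63 m = 1.919 × 10^6 m³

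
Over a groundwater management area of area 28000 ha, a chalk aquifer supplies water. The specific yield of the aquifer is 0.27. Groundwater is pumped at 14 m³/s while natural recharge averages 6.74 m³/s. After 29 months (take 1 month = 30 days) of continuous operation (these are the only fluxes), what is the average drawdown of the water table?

A = 28000 ha = 2.8 × 10^8 m²
Net abstraction = 14 − 6.74 = 7.26 m³/s
Q_net = 7.26 m³/s = 6.273 × 10^5 m³/d
t = 29 months = 870 d
ΔV = Q × t = 6.273 × 10^5 m³/d × 870 d = 5.457 × 10^8 m³
Δh = ΔV / (Sy × A) = 5.457 × 10^8 / (0.27 × 2.8 × 10^8) = 7.219 m

Δh ≈ 7.22 m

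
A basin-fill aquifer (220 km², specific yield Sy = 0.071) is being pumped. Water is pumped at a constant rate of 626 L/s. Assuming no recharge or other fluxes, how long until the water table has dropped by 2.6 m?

t ≈ 751 days

A = 220 km² = 2.2 × 10^8 m²
ΔV = Sy × A × Δh = 0.071 × 2.2 × 10^8 × 2.6 = 4.061 × 10^7 m³
Q = 626 L/s = 54090 m³/d
t = ΔV / Q = 4.061 × 10^7 m³ / 54090 m³/d = 750.9 d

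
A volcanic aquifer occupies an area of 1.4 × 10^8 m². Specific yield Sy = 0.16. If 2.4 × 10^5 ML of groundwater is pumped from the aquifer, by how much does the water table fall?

Δh ≈ 10.7 m

ΔV = 2.4 × 10^5 ML = 2.4 × 10^8 m³
Δh = ΔV / (Sy × A) = 2.4 × 10^8 m³ / (0.16 × 1.4 × 10^8 m²) = 10.71 m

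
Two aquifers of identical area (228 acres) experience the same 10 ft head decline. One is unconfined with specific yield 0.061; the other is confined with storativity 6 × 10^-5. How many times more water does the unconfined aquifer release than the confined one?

A = 228 acres = 9.227 × 10^5 m²
Δh = 10 ft = 3.048 m
Unconfined: ΔV_u = Sy × A × Δh = 0.061 × 9.227 × 10^5 × 3.048 = 1.716 × 10^5 m³
Confined: ΔV_c = S × A × Δh = 6 × 10^-5 × 9.227 × 10^5 × 3.048 = 168.7 m³
Ratio = ΔV_u / ΔV_c = Sy / S = 0.061 / 6 × 10^-5 = 1017

ΔV_u / ΔV_c ≈ 1020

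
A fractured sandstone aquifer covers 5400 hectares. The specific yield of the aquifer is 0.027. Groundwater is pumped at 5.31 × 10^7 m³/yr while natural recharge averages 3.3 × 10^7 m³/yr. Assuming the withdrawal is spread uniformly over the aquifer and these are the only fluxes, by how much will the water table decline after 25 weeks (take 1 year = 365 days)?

Δh ≈ 6.61 m

A = 5400 hectares = 5.4 × 10^7 m²
Net abstraction = 5.31 × 10^7 − 3.3 × 10^7 = 2.01 × 10^7 m³/yr
Q_net = 2.01 × 10^7 m³/yr = 55070 m³/d
t = 25 weeks = 175 d
ΔV = Q × t = 55070 m³/d × 175 d = 9.637 × 10^6 m³
Δh = ΔV / (Sy × A) = 9.637 × 10^6 / (0.027 × 5.4 × 10^7) = 6.61 m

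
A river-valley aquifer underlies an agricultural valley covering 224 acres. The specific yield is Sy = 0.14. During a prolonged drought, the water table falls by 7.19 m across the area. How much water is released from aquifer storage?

ΔV ≈ 9.12 × 10^5 m³

A = 224 acres = 9.065 × 10^5 m²
ΔV = Sy × A × Δh = 0.14 × 9.065 × 10^5 m² × 7.19 m = 9.125 × 10^5 m³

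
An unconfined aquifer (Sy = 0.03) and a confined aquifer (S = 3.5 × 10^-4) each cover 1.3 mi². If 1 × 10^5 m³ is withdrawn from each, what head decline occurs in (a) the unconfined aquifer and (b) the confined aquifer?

A = 1.3 mi² = 3.367 × 10^6 m²
Unconfined: Δh_u = ΔV/(Sy·A) = 1 × 10^5/(0.03 × 3.367 × 10^6) = 0.99 m
Confined: Δh_c = ΔV/(S·A) = 1 × 10^5/(3.5 × 10^-4 × 3.367 × 10^6) = 84.86 m

Δh_u ≈ 0.99 m; Δh_c ≈ 84.9 m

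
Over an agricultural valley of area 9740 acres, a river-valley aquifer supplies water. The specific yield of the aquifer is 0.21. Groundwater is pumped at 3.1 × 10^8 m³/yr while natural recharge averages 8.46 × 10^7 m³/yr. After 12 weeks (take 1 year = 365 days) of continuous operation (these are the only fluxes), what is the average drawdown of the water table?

Δh ≈ 6.27 m

A = 9740 acres = 3.942 × 10^7 m²
Net abstraction = 3.1 × 10^8 − 8.46 × 10^7 = 2.254 × 10^8 m³/yr
Q_net = 2.254 × 10^8 m³/yr = 6.175 × 10^5 m³/d
t = 12 weeks = 84 d
ΔV = Q × t = 6.175 × 10^5 m³/d × 84 d = 5.187 × 10^7 m³
Δh = ΔV / (Sy × A) = 5.187 × 10^7 / (0.21 × 3.942 × 10^7) = 6.267 m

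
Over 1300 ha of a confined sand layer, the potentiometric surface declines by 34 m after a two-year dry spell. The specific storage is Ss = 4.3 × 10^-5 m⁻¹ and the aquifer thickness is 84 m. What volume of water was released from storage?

ΔV ≈ 1.6 × 10^6 m³

S = Ss × b = 4.3 × 10^-5 m⁻¹ × 84 m = 3.612 × 10^-3
A = 1300 ha = 1.3 × 10^7 m²
ΔV = S × A × Δh = 0.003612 × 1.3 × 10^7 m² × 34 m = 1.597 × 10^6 m³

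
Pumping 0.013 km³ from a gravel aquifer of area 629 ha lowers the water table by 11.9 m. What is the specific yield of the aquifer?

A = 629 ha = 6.29 × 10^6 m²
ΔV = 0.013 km³ = 1.3 × 10^7 m³
Sy = ΔV / (A × Δh) = 1.3 × 10^7 m³ / (6.29 × 10^6 m² × 11.9 m) = 0.1737

Sy ≈ 0.17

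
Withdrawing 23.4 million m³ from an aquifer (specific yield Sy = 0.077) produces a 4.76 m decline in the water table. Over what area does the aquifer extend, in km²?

A ≈ 63.8 km²

ΔV = 23.4 million m³ = 2.34 × 10^7 m³
A = ΔV / (Sy × Δh) = 2.34 × 10^7 / (0.077 × 4.76) = 6.384 × 10^7 m²
A = 6.384 × 10^7 m² = 63.84 km²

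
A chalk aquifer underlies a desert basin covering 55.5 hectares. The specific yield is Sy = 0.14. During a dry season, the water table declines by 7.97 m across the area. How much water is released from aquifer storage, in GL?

A = 55.5 hectares = 5.55 × 10^5 m²
ΔV = Sy × A × Δh = 0.14 × 5.55 × 10^5 m² × 7.97 m = 6.193 × 10^5 m³
ΔV = 6.193 × 10^5 m³ = 0.6193 GL

ΔV ≈ 0.619 GL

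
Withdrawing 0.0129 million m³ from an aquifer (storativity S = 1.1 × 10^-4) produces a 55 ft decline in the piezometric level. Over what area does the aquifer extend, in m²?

A ≈ 7 × 10^6 m²

Δh = 55 ft = 16.76 m
ΔV = 0.0129 million m³ = 12900 m³
A = ΔV / (S × Δh) = 12900 / (1.1 × 10^-4 × 16.76) = 6.996 × 10^6 m²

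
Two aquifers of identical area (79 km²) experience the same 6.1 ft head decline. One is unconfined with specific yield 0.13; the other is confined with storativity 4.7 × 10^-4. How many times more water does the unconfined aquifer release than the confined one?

A = 79 km² = 7.9 × 10^7 m²
Δh = 6.1 ft = 1.859 m
Unconfined: ΔV_u = Sy × A × Δh = 0.13 × 7.9 × 10^7 × 1.859 = 1.909 × 10^7 m³
Confined: ΔV_c = S × A × Δh = 4.7 × 10^-4 × 7.9 × 10^7 × 1.859 = 69040 m³
Ratio = ΔV_u / ΔV_c = Sy / S = 0.13 / 4.7 × 10^-4 = 276.6

ΔV_u / ΔV_c ≈ 277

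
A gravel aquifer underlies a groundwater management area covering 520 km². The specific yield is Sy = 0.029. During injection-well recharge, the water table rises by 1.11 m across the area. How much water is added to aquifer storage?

ΔV ≈ 1.67 × 10^7 m³

A = 520 km² = 5.2 × 10^8 m²
ΔV = Sy × A × Δh = 0.029 × 5.2 × 10^8 m² × 1.11 m = 1.674 × 10^7 m³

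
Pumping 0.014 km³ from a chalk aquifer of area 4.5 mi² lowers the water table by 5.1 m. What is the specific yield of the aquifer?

A = 4.5 mi² = 1.165 × 10^7 m²
ΔV = 0.014 km³ = 1.4 × 10^7 m³
Sy = ΔV / (A × Δh) = 1.4 × 10^7 m³ / (1.165 × 10^7 m² × 5.1 m) = 0.2355

Sy ≈ 0.24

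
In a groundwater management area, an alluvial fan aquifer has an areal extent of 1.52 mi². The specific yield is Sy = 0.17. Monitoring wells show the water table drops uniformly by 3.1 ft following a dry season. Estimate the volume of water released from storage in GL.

A = 1.52 mi² = 3.937 × 10^6 m²
Δh = 3.1 ft = 0.9449 m
ΔV = Sy × A × Δh = 0.17 × 3.937 × 10^6 m² × 0.9449 m = 6.324 × 10^5 m³
ΔV = 6.324 × 10^5 m³ = 0.6324 GL

ΔV ≈ 0.632 GL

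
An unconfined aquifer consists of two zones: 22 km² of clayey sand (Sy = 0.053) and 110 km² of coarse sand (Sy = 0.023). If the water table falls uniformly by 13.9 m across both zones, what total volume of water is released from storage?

A₁ = 22 km² = 2.2 × 10^7 m²; A₂ = 110 km² = 1.1 × 10^8 m²
ΔV₁ = 0.053 × 2.2 × 10^7 × 13.9 = 1.621 × 10^7 m³
ΔV₂ = 0.023 × 1.1 × 10^8 × 13.9 = 3.517 × 10^7 m³
ΔV = ΔV₁ + ΔV₂ = 5.137 × 10^7 m³

ΔV ≈ 5.14 × 10^7 m³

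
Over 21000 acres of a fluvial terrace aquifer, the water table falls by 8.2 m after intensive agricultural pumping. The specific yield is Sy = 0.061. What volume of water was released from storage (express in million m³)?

ΔV ≈ 42.5 million m³

A = 21000 acres = 8.498 × 10^7 m²
ΔV = Sy × A × Δh = 0.061 × 8.498 × 10^7 m² × 8.2 m = 4.251 × 10^7 m³
ΔV = 4.251 × 10^7 m³ = 42.51 million m³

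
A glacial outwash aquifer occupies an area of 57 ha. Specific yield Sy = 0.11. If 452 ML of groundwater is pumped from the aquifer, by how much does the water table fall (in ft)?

A = 57 ha = 5.7 × 10^5 m²
ΔV = 452 ML = 4.52 × 10^5 m³
Δh = ΔV / (Sy × A) = 4.52 × 10^5 m³ / (0.11 × 5.7 × 10^5 m²) = 7.209 m
Δh = 7.209 m = 23.65 ft

Δh ≈ 23.7 ft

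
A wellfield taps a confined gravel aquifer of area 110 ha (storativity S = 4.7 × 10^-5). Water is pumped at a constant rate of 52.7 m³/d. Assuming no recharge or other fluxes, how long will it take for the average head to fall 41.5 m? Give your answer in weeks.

t ≈ 5.82 weeks

A = 110 ha = 1.1 × 10^6 m²
ΔV = S × A × Δh = 4.7 × 10^-5 × 1.1 × 10^6 × 41.5 = 2146 m³
t = ΔV / Q = 2146 m³ / 52.7 m³/d = 40.71 d
t = 40.71 d ≈ 5.816 weeks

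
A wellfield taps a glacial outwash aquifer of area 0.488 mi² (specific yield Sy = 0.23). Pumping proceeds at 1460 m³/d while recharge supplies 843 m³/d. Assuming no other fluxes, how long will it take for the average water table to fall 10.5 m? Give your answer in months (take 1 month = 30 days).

t ≈ 165 months

A = 0.488 mi² = 1.264 × 10^6 m²
ΔV = Sy × A × Δh = 0.23 × 1.264 × 10^6 × 10.5 = 3.052 × 10^6 m³
Net withdrawal = 1460 − 843 = 617 m³/d
t = ΔV / Q = 3.052 × 10^6 m³ / 617 m³/d = 4947 d
t = 4947 d ≈ 164.9 months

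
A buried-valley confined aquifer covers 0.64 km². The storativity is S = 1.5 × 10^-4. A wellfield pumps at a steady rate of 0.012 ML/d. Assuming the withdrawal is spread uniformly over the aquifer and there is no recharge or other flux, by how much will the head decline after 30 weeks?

Δh ≈ 26.3 m

A = 0.64 km² = 6.4 × 10^5 m²
Q = 0.012 ML/d = 12 m³/d
t = 30 weeks = 210 d
ΔV = Q × t = 12 m³/d × 210 d = 2520 m³
Δh = ΔV / (S × A) = 2520 / (1.5 × 10^-4 × 6.4 × 10^5) = 26.25 m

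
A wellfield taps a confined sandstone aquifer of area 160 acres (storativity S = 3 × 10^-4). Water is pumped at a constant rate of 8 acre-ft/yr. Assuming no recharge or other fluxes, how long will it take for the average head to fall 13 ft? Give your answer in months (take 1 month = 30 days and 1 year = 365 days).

t ≈ 0.949 months

A = 160 acres = 6.475 × 10^5 m²
Δh = 13 ft = 3.962 m
ΔV = S × A × Δh = 3 × 10^-4 × 6.475 × 10^5 × 3.962 = 769.7 m³
Q = 8 acre-ft/yr = 27.04 m³/d
t = ΔV / Q = 769.7 m³ / 27.04 m³/d = 28.47 d
t = 28.47 d ≈ 0.949 months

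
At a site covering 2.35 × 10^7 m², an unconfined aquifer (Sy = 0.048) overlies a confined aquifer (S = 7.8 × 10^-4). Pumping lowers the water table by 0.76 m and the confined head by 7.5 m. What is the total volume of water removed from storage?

ΔV ≈ 9.95 × 10^5 m³

Unconfined: ΔV_u = Sy × A × Δh_u = 0.048 × 2.35 × 10^7 × 0.76 = 8.573 × 10^5 m³
Confined: ΔV_c = S × A × Δh_c = 7.8 × 10^-4 × 2.35 × 10^7 × 7.5 = 1.375 × 10^5 m³
Total ΔV = 8.573 × 10^5 + 1.375 × 10^5 = 9.948 × 10^5 m³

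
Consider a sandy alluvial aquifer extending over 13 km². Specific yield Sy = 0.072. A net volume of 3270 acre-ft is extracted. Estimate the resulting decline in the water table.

A = 13 km² = 1.3 × 10^7 m²
ΔV = 3270 acre-ft = 4.033 × 10^6 m³
Δh = ΔV / (Sy × A) = 4.033 × 10^6 m³ / (0.072 × 1.3 × 10^7 m²) = 4.309 m

Δh ≈ 4.31 m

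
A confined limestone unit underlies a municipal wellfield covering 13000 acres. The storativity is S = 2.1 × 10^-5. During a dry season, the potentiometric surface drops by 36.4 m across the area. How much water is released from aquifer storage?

A = 13000 acres = 5.261 × 10^7 m²
ΔV = S × A × Δh = 2.1 × 10^-5 × 5.261 × 10^7 m² × 36.4 m = 40210 m³

ΔV ≈ 40200 m³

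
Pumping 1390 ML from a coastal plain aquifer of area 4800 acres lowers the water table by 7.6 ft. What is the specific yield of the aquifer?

Sy ≈ 0.031

A = 4800 acres = 1.942 × 10^7 m²
Δh = 7.6 ft = 2.316 m
ΔV = 1390 ML = 1.39 × 10^6 m³
Sy = ΔV / (A × Δh) = 1.39 × 10^6 m³ / (1.942 × 10^7 m² × 2.316 m) = 0.03089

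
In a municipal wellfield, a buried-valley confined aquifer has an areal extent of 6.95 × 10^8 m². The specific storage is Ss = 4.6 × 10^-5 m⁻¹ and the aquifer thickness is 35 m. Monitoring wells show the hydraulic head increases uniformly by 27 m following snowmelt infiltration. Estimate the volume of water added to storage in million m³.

S = Ss × b = 4.6 × 10^-5 m⁻¹ × 35 m = 1.61 × 10^-3
ΔV = S × A × Δh = 0.00161 × 6.95 × 10^8 m² × 27 m = 3.021 × 10^7 m³
ΔV = 3.021 × 10^7 m³ = 30.21 million m³

ΔV ≈ 30.2 million m³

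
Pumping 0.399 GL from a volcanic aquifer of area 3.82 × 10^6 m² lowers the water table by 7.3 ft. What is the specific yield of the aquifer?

Δh = 7.3 ft = 2.225 m
ΔV = 0.399 GL = 3.99 × 10^5 m³
Sy = ΔV / (A × Δh) = 3.99 × 10^5 m³ / (3.82 × 10^6 m² × 2.225 m) = 0.04694

Sy ≈ 0.047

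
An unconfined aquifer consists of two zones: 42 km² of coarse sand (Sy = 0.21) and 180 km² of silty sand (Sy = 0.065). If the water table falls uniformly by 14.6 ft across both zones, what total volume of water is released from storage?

A₁ = 42 km² = 4.2 × 10^7 m²; A₂ = 180 km² = 1.8 × 10^8 m²
Δh = 14.6 ft = 4.45 m
ΔV₁ = 0.21 × 4.2 × 10^7 × 4.45 = 3.925 × 10^7 m³
ΔV₂ = 0.065 × 1.8 × 10^8 × 4.45 = 5.207 × 10^7 m³
ΔV = ΔV₁ + ΔV₂ = 9.132 × 10^7 m³

ΔV ≈ 9.13 × 10^7 m³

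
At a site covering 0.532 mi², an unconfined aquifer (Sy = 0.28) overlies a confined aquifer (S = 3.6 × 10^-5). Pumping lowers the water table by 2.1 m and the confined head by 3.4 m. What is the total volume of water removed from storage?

ΔV ≈ 8.1 × 10^5 m³

A = 0.532 mi² = 1.378 × 10^6 m²
Unconfined: ΔV_u = Sy × A × Δh_u = 0.28 × 1.378 × 10^6 × 2.1 = 8.102 × 10^5 m³
Confined: ΔV_c = S × A × Δh_c = 3.6 × 10^-5 × 1.378 × 10^6 × 3.4 = 168.7 m³
Total ΔV = 8.102 × 10^5 + 168.7 = 8.104 × 10^5 m³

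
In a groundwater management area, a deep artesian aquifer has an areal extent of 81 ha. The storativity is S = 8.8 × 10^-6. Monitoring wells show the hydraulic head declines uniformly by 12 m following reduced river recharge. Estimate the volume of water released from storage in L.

A = 81 ha = 8.1 × 10^5 m²
ΔV = S × A × Δh = 8.8 × 10^-6 × 8.1 × 10^5 m² × 12 m = 85.54 m³
ΔV = 85.54 m³ = 85540 L

ΔV ≈ 85500 L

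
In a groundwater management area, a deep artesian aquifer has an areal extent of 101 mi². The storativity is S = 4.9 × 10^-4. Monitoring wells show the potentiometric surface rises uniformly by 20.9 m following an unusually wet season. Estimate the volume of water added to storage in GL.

ΔV ≈ 2.68 GL

A = 101 mi² = 2.616 × 10^8 m²
ΔV = S × A × Δh = 4.9 × 10^-4 × 2.616 × 10^8 m² × 20.9 m = 2.679 × 10^6 m³
ΔV = 2.679 × 10^6 m³ = 2.679 GL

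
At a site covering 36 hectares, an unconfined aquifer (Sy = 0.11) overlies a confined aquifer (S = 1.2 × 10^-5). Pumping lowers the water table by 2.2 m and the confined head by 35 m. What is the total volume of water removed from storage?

ΔV ≈ 87300 m³

A = 36 hectares = 3.6 × 10^5 m²
Unconfined: ΔV_u = Sy × A × Δh_u = 0.11 × 3.6 × 10^5 × 2.2 = 87120 m³
Confined: ΔV_c = S × A × Δh_c = 1.2 × 10^-5 × 3.6 × 10^5 × 35 = 151.2 m³
Total ΔV = 87120 + 151.2 = 87270 m³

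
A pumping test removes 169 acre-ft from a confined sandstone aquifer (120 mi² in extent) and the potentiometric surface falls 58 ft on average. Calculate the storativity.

S ≈ 3.8 × 10^-5

A = 120 mi² = 3.108 × 10^8 m²
Δh = 58 ft = 17.68 m
ΔV = 169 acre-ft = 2.085 × 10^5 m³
S = ΔV / (A × Δh) = 2.085 × 10^5 m³ / (3.108 × 10^8 m² × 17.68 m) = 3.794 × 10^-5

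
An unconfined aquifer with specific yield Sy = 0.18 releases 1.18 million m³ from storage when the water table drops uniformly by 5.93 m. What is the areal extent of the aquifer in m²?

ΔV = 1.18 million m³ = 1.18 × 10^6 m³
A = ΔV / (Sy × Δh) = 1.18 × 10^6 / (0.18 × 5.93) = 1.105 × 10^6 m²

A ≈ 1.11 × 10^6 m²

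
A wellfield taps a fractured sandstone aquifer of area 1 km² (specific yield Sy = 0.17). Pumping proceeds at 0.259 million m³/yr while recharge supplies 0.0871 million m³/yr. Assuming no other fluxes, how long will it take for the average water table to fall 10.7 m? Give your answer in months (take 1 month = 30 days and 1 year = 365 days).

t ≈ 129 months

A = 1 km² = 1 × 10^6 m²
ΔV = Sy × A × Δh = 0.17 × 1 × 10^6 × 10.7 = 1.819 × 10^6 m³
Net withdrawal = 0.259 − 0.0871 = 0.1719 million m³/yr = 471 m³/d
t = ΔV / Q = 1.819 × 10^6 m³ / 471 m³/d = 3862 d
t = 3862 d ≈ 128.7 months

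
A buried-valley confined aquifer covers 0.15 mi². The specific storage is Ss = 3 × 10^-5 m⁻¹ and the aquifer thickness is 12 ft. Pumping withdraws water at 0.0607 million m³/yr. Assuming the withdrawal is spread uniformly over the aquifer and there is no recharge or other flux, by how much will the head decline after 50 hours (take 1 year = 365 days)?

b = 12 ft = 3.658 m
S = Ss × b = 3 × 10^-5 m⁻¹ × 3.658 m = 1.097 × 10^-4
A = 0.15 mi² = 3.885 × 10^5 m²
Q = 0.0607 million m³/yr = 166.3 m³/d
t = 50 hours = 2.083 d
ΔV = Q × t = 166.3 m³/d × 2.083 d = 346.5 m³
Δh = ΔV / (S × A) = 346.5 / (1.097 × 10^-4 × 3.885 × 10^5) = 8.127 m

Δh ≈ 8.13 m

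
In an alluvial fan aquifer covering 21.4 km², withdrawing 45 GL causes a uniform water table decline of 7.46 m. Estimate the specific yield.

A = 21.4 km² = 2.14 × 10^7 m²
ΔV = 45 GL = 4.5 × 10^7 m³
Sy = ΔV / (A × Δh) = 4.5 × 10^7 m³ / (2.14 × 10^7 m² × 7.46 m) = 0.2819

Sy ≈ 0.28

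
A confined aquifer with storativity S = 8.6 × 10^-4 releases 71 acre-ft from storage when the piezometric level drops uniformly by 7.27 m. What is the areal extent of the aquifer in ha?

ΔV = 71 acre-ft = 87580 m³
A = ΔV / (S × Δh) = 87580 / (8.6 × 10^-4 × 7.27) = 1.401 × 10^7 m²
A = 1.401 × 10^7 m² = 1401 ha

A ≈ 1400 ha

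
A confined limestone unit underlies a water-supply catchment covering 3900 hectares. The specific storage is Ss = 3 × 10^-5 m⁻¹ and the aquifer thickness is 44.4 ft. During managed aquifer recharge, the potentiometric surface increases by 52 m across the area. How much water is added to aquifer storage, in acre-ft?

b = 44.4 ft = 13.53 m
S = Ss × b = 3 × 10^-5 m⁻¹ × 13.53 m = 4.06 × 10^-4
A = 3900 hectares = 3.9 × 10^7 m²
ΔV = S × A × Δh = 4.06 × 10^-4 × 3.9 × 10^7 m² × 52 m = 8.234 × 10^5 m³
ΔV = 8.234 × 10^5 m³ = 667.5 acre-ft

ΔV ≈ 668 acre-ft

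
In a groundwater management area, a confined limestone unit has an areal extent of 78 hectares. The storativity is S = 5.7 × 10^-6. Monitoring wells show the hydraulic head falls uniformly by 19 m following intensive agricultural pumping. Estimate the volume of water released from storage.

ΔV ≈ 84.5 m³

A = 78 hectares = 7.8 × 10^5 m²
ΔV = S × A × Δh = 5.7 × 10^-6 × 7.8 × 10^5 m² × 19 m = 84.47 m³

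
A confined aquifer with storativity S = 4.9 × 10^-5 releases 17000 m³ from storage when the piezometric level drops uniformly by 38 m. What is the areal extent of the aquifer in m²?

A ≈ 9.13 × 10^6 m²

A = ΔV / (S × Δh) = 17000 / (4.9 × 10^-5 × 38) = 9.13 × 10^6 m²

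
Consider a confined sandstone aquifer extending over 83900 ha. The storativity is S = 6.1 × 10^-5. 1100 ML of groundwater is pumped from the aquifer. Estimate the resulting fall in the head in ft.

Δh ≈ 70.5 ft

A = 83900 ha = 8.39 × 10^8 m²
ΔV = 1100 ML = 1.1 × 10^6 m³
Δh = ΔV / (S × A) = 1.1 × 10^6 m³ / (6.1 × 10^-5 × 8.39 × 10^8 m²) = 21.49 m
Δh = 21.49 m = 70.52 ft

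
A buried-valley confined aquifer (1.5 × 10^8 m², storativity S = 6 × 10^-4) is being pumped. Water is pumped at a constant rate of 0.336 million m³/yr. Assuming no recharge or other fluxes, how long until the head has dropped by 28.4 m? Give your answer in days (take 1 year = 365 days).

ΔV = S × A × Δh = 6 × 10^-4 × 1.5 × 10^8 × 28.4 = 2.556 × 10^6 m³
Q = 0.336 million m³/yr = 920.5 m³/d
t = ΔV / Q = 2.556 × 10^6 m³ / 920.5 m³/d = 2777 d

t ≈ 2780 days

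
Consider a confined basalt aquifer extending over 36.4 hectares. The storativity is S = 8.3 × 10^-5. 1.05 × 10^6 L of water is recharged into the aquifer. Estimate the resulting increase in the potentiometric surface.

A = 36.4 hectares = 3.64 × 10^5 m²
ΔV = 1.05 × 10^6 L = 1050 m³
Δh = ΔV / (S × A) = 1050 m³ / (8.3 × 10^-5 × 3.64 × 10^5 m²) = 34.75 m

Δh ≈ 34.8 m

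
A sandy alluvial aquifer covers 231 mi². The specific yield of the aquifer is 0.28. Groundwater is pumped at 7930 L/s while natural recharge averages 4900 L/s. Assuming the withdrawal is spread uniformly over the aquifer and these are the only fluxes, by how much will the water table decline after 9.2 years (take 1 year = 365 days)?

A = 231 mi² = 5.983 × 10^8 m²
Net abstraction = 7930 − 4900 = 3030 L/s
Q_net = 3030 L/s = 2.618 × 10^5 m³/d
t = 9.2 years = 3358 d
ΔV = Q × t = 2.618 × 10^5 m³/d × 3358 d = 8.791 × 10^8 m³
Δh = ΔV / (Sy × A) = 8.791 × 10^8 / (0.28 × 5.983 × 10^8) = 5.248 m

Δh ≈ 5.25 m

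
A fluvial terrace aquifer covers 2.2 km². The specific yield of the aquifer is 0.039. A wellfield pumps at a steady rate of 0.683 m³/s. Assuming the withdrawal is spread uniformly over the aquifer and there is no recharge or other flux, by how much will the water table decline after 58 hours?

Δh ≈ 1.66 m

A = 2.2 km² = 2.2 × 10^6 m²
Q = 0.683 m³/s = 59010 m³/d
t = 58 hours = 2.417 d
ΔV = Q × t = 59010 m³/d × 2.417 d = 1.426 × 10^5 m³
Δh = ΔV / (Sy × A) = 1.426 × 10^5 / (0.039 × 2.2 × 10^6) = 1.662 m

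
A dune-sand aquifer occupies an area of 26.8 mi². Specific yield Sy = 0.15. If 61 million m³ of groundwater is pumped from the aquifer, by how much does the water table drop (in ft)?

Δh ≈ 19.2 ft

A = 26.8 mi² = 6.941 × 10^7 m²
ΔV = 61 million m³ = 6.1 × 10^7 m³
Δh = ΔV / (Sy × A) = 6.1 × 10^7 m³ / (0.15 × 6.941 × 10^7 m²) = 5.859 m
Δh = 5.859 m = 19.22 ft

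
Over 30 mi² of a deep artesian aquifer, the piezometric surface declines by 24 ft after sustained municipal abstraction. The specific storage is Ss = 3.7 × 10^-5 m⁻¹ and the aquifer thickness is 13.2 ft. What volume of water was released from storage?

b = 13.2 ft = 4.023 m
S = Ss × b = 3.7 × 10^-5 m⁻¹ × 4.023 m = 1.489 × 10^-4
A = 30 mi² = 7.77 × 10^7 m²
Δh = 24 ft = 7.315 m
ΔV = S × A × Δh = 1.489 × 10^-4 × 7.77 × 10^7 m² × 7.315 m = 84610 m³

ΔV ≈ 84600 m³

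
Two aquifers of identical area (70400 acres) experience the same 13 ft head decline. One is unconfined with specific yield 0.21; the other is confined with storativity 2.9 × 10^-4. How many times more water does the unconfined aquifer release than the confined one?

A = 70400 acres = 2.849 × 10^8 m²
Δh = 13 ft = 3.962 m
Unconfined: ΔV_u = Sy × A × Δh = 0.21 × 2.849 × 10^8 × 3.962 = 2.371 × 10^8 m³
Confined: ΔV_c = S × A × Δh = 2.9 × 10^-4 × 2.849 × 10^8 × 3.962 = 3.274 × 10^5 m³
Ratio = ΔV_u / ΔV_c = Sy / S = 0.21 / 2.9 × 10^-4 = 724.1

ΔV_u / ΔV_c ≈ 724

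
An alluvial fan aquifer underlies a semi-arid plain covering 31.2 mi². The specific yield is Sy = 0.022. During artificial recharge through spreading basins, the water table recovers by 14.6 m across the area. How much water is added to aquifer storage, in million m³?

A = 31.2 mi² = 8.081 × 10^7 m²
ΔV = Sy × A × Δh = 0.022 × 8.081 × 10^7 m² × 14.6 m = 2.596 × 10^7 m³
ΔV = 2.596 × 10^7 m³ = 25.96 million m³

ΔV ≈ 26 million m³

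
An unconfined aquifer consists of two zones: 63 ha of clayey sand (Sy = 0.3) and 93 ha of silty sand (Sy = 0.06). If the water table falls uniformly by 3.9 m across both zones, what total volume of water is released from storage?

ΔV ≈ 9.55 × 10^5 m³

A₁ = 63 ha = 6.3 × 10^5 m²; A₂ = 93 ha = 9.3 × 10^5 m²
ΔV₁ = 0.3 × 6.3 × 10^5 × 3.9 = 7.371 × 10^5 m³
ΔV₂ = 0.06 × 9.3 × 10^5 × 3.9 = 2.176 × 10^5 m³
ΔV = ΔV₁ + ΔV₂ = 9.547 × 10^5 m³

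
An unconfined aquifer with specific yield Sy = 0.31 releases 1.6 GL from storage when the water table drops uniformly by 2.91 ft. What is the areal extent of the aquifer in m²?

Δh = 2.91 ft = 0.887 m
ΔV = 1.6 GL = 1.6 × 10^6 m³
A = ΔV / (Sy × Δh) = 1.6 × 10^6 / (0.31 × 0.887) = 5.819 × 10^6 m²

A ≈ 5.82 × 10^6 m²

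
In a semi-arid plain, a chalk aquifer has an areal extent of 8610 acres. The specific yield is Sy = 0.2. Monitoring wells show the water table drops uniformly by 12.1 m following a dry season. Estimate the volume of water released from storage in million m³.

A = 8610 acres = 3.484 × 10^7 m²
ΔV = Sy × A × Δh = 0.2 × 3.484 × 10^7 m² × 12.1 m = 8.432 × 10^7 m³
ΔV = 8.432 × 10^7 m³ = 84.32 million m³

ΔV ≈ 84.3 million m³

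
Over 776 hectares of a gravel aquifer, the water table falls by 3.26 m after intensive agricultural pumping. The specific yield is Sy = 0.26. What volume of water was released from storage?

A = 776 hectares = 7.76 × 10^6 m²
ΔV = Sy × A × Δh = 0.26 × 7.76 × 10^6 m² × 3.26 m = 6.577 × 10^6 m³

ΔV ≈ 6.58 × 10^6 m³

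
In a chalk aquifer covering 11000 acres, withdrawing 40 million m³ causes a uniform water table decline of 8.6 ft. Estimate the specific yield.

A = 11000 acres = 4.452 × 10^7 m²
Δh = 8.6 ft = 2.621 m
ΔV = 40 million m³ = 4 × 10^7 m³
Sy = ΔV / (A × Δh) = 4 × 10^7 m³ / (4.452 × 10^7 m² × 2.621 m) = 0.3428

Sy ≈ 0.34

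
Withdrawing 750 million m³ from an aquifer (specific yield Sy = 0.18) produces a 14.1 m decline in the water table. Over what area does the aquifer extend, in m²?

A ≈ 2.96 × 10^8 m²

ΔV = 750 million m³ = 7.5 × 10^8 m³
A = ΔV / (Sy × Δh) = 7.5 × 10^8 / (0.18 × 14.1) = 2.955 × 10^8 m²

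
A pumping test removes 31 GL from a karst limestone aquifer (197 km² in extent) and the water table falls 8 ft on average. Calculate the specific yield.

Sy ≈ 0.065

A = 197 km² = 1.97 × 10^8 m²
Δh = 8 ft = 2.438 m
ΔV = 31 GL = 3.1 × 10^7 m³
Sy = ΔV / (A × Δh) = 3.1 × 10^7 m³ / (1.97 × 10^8 m² × 2.438 m) = 0.06453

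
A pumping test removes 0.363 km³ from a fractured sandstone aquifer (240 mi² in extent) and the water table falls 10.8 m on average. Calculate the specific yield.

Sy ≈ 0.054

A = 240 mi² = 6.216 × 10^8 m²
ΔV = 0.363 km³ = 3.63 × 10^8 m³
Sy = ΔV / (A × Δh) = 3.63 × 10^8 m³ / (6.216 × 10^8 m² × 10.8 m) = 0.05407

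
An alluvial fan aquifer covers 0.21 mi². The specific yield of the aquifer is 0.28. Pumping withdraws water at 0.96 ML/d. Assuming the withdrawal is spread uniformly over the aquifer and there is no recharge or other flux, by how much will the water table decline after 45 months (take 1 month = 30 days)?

A = 0.21 mi² = 5.439 × 10^5 m²
Q = 0.96 ML/d = 960 m³/d
t = 45 months = 1350 d
ΔV = Q × t = 960 m³/d × 1350 d = 1.296 × 10^6 m³
Δh = ΔV / (Sy × A) = 1.296 × 10^6 / (0.28 × 5.439 × 10^5) = 8.51 m

Δh ≈ 8.51 m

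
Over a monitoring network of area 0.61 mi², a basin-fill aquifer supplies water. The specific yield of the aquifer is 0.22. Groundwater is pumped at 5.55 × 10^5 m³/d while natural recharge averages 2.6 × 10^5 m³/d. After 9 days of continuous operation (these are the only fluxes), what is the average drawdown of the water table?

A = 0.61 mi² = 1.58 × 10^6 m²
Net abstraction = 5.55 × 10^5 − 2.6 × 10^5 = 2.95 × 10^5 m³/d
ΔV = Q × t = 2.95 × 10^5 m³/d × 9 d = 2.655 × 10^6 m³
Δh = ΔV / (Sy × A) = 2.655 × 10^6 / (0.22 × 1.58 × 10^6) = 7.639 m

Δh ≈ 7.64 m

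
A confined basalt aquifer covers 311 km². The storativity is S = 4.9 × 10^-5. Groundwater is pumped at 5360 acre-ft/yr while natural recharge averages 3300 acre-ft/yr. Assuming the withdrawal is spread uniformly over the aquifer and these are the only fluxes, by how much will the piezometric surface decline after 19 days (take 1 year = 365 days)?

A = 311 km² = 3.11 × 10^8 m²
Net abstraction = 5360 − 3300 = 2060 acre-ft/yr
Q_net = 2060 acre-ft/yr = 6962 m³/d
ΔV = Q × t = 6962 m³/d × 19 d = 1.323 × 10^5 m³
Δh = ΔV / (S × A) = 1.323 × 10^5 / (4.9 × 10^-5 × 3.11 × 10^8) = 8.68 m

Δh ≈ 8.68 m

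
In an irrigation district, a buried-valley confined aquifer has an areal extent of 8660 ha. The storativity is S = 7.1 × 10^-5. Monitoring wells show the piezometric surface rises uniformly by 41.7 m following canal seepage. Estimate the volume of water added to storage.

A = 8660 ha = 8.66 × 10^7 m²
ΔV = S × A × Δh = 7.1 × 10^-5 × 8.66 × 10^7 m² × 41.7 m = 2.564 × 10^5 m³

ΔV ≈ 2.56 × 10^5 m³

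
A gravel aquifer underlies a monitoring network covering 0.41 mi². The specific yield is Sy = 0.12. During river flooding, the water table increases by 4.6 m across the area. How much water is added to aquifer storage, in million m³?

A = 0.41 mi² = 1.062 × 10^6 m²
ΔV = Sy × A × Δh = 0.12 × 1.062 × 10^6 m² × 4.6 m = 5.862 × 10^5 m³
ΔV = 5.862 × 10^5 m³ = 0.5862 million m³

ΔV ≈ 0.586 million m³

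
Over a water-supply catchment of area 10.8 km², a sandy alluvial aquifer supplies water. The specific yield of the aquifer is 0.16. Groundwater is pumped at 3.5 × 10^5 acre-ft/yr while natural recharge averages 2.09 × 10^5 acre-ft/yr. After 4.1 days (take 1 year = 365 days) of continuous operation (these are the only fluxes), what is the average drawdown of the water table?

Δh ≈ 1.13 m

A = 10.8 km² = 1.08 × 10^7 m²
Net abstraction = 3.5 × 10^5 − 2.09 × 10^5 = 1.41 × 10^5 acre-ft/yr
Q_net = 1.41 × 10^5 acre-ft/yr = 4.765 × 10^5 m³/d
ΔV = Q × t = 4.765 × 10^5 m³/d × 4.1 d = 1.954 × 10^6 m³
Δh = ΔV / (Sy × A) = 1.954 × 10^6 / (0.16 × 1.08 × 10^7) = 1.131 m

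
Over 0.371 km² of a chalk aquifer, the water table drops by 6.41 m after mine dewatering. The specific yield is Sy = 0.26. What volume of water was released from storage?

ΔV ≈ 6.18 × 10^5 m³

A = 0.371 km² = 3.71 × 10^5 m²
ΔV = Sy × A × Δh = 0.26 × 3.71 × 10^5 m² × 6.41 m = 6.183 × 10^5 m³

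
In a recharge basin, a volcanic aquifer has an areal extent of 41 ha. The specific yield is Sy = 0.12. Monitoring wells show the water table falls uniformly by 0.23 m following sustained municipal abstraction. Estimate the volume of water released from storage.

A = 41 ha = 4.1 × 10^5 m²
ΔV = Sy × A × Δh = 0.12 × 4.1 × 10^5 m² × 0.23 m = 11320 m³

ΔV ≈ 11300 m³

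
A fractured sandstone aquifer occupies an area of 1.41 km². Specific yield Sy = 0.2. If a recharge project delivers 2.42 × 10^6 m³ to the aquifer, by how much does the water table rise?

Δh ≈ 8.58 m

A = 1.41 km² = 1.41 × 10^6 m²
Δh = ΔV / (Sy × A) = 2.42 × 10^6 m³ / (0.2 × 1.41 × 10^6 m²) = 8.582 m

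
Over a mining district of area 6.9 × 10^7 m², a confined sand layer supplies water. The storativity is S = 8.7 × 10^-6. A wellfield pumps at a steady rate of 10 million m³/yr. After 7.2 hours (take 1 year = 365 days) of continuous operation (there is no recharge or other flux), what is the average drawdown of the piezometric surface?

Q = 10 million m³/yr = 27400 m³/d
t = 7.2 hours = 0.3 d
ΔV = Q × t = 27400 m³/d × 0.3 d = 8219 m³
Δh = ΔV / (S × A) = 8219 / (8.7 × 10^-6 × 6.9 × 10^7) = 13.69 m

Δh ≈ 13.7 m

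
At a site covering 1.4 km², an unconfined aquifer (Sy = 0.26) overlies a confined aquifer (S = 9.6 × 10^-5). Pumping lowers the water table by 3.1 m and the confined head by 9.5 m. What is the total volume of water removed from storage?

ΔV ≈ 1.13 × 10^6 m³

A = 1.4 km² = 1.4 × 10^6 m²
Unconfined: ΔV_u = Sy × A × Δh_u = 0.26 × 1.4 × 10^6 × 3.1 = 1.128 × 10^6 m³
Confined: ΔV_c = S × A × Δh_c = 9.6 × 10^-5 × 1.4 × 10^6 × 9.5 = 1277 m³
Total ΔV = 1.128 × 10^6 + 1277 = 1.13 × 10^6 m³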